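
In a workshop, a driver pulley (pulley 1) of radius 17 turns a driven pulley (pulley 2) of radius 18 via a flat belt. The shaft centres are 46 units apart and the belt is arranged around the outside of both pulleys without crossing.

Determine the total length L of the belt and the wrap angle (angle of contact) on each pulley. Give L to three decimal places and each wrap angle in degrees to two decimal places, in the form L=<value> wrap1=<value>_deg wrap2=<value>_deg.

L=201.977 wrap1=177.51_deg wrap2=182.49_deg

open belt: β = asin((r2−r1)/C) = asin(1/46) = 1.2457°
wrap1 = π − 2β = 177.5087°
wrap2 = π + 2β = 182.4913°
tangent length = C·cosβ = 45.9891
L = r1·wrap1 + r2·wrap2 + 2·C·cosβ = 17·3.0981 + 18·3.1851 + 2·45.9891 = 201.9775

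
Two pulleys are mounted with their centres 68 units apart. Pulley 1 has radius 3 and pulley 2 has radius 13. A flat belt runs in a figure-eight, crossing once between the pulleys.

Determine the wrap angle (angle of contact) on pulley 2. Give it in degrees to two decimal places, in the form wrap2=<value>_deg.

wrap2=207.22_deg

crossed belt: β = asin((r1+r2)/C) = asin(16/68) = 13.6090°
wrap1 = wrap2 = π + 2β = 207.2179°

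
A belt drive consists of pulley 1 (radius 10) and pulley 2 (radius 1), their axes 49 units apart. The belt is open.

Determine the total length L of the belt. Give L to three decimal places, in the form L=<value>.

L=134.215

open belt: β = asin((r2−r1)/C) = asin(-9/49) = -10.5838°
wrap1 = π − 2β = 201.1676°
wrap2 = π + 2β = 158.8324°
tangent length = C·cosβ = 48.1664
L = r1·wrap1 + r2·wrap2 + 2·C·cosβ = 10·3.5110 + 1·2.7721 + 2·48.1664 = 134.2153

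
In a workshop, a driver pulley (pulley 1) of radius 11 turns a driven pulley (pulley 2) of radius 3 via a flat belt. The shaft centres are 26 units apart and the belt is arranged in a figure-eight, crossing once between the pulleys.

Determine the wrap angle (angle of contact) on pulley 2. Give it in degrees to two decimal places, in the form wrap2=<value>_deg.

wrap2=245.16_deg

crossed belt: β = asin((r1+r2)/C) = asin(14/26) = 32.5790°
wrap1 = wrap2 = π + 2β = 245.1579°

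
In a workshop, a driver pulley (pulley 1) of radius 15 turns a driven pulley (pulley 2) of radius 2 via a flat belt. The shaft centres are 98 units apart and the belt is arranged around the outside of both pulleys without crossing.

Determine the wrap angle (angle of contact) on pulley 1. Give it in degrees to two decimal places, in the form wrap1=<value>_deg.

open belt: β = asin((r2−r1)/C) = asin(-13/98) = -7.6229°
wrap1 = π − 2β = 195.2459°
wrap2 = π + 2β = 164.7541°

wrap1=195.25_deg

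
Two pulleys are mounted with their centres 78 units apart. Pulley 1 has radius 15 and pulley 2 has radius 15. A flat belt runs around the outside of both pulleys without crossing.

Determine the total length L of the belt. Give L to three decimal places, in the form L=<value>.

open belt: β = asin((r2−r1)/C) = asin(0/78) = 0.0000°
wrap1 = π − 2β = 180.0000°
wrap2 = π + 2β = 180.0000°
tangent length = C·cosβ = 78.0000
L = r1·wrap1 + r2·wrap2 + 2·C·cosβ = 15·3.1416 + 15·3.1416 + 2·78.0000 = 250.2478

L=250.248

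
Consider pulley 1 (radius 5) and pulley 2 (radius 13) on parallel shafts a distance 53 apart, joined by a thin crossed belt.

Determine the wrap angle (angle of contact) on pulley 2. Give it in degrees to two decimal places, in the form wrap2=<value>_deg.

crossed belt: β = asin((r1+r2)/C) = asin(18/53) = 19.8539°
wrap1 = wrap2 = π + 2β = 219.7078°

wrap2=219.71_deg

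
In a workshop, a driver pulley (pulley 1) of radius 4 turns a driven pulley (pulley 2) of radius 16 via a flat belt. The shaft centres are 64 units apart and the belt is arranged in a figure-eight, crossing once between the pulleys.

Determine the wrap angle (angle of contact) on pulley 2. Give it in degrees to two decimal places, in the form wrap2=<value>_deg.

wrap2=216.42_deg

crossed belt: β = asin((r1+r2)/C) = asin(20/64) = 18.2100°
wrap1 = wrap2 = π + 2β = 216.4199°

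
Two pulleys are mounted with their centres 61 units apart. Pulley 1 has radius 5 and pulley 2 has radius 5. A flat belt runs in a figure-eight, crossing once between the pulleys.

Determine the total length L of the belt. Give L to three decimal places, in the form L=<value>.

crossed belt: β = asin((r1+r2)/C) = asin(10/61) = 9.4353°
wrap1 = wrap2 = π + 2β = 198.8707°
tangent length = C·cosβ = 60.1747
L = (r1+r2)·wrap + 2·C·cosβ = 10·3.4709 + 2·60.1747 = 155.0590

L=155.059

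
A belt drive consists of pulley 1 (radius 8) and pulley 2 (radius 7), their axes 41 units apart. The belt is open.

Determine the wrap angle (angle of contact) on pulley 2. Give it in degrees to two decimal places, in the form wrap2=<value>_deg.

wrap2=177.20_deg

open belt: β = asin((r2−r1)/C) = asin(-1/41) = -1.3976°
wrap1 = π − 2β = 182.7952°
wrap2 = π + 2β = 177.2048°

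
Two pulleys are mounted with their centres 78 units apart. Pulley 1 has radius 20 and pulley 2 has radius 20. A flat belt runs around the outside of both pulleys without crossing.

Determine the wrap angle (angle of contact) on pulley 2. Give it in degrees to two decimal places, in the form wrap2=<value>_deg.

open belt: β = asin((r2−r1)/C) = asin(0/78) = 0.0000°
wrap1 = π − 2β = 180.0000°
wrap2 = π + 2β = 180.0000°

wrap2=180.00_deg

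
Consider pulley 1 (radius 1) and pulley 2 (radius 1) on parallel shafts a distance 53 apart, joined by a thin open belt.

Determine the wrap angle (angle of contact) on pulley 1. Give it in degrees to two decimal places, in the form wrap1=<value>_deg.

wrap1=180.00_deg

open belt: β = asin((r2−r1)/C) = asin(0/53) = 0.0000°
wrap1 = π − 2β = 180.0000°
wrap2 = π + 2β = 180.0000°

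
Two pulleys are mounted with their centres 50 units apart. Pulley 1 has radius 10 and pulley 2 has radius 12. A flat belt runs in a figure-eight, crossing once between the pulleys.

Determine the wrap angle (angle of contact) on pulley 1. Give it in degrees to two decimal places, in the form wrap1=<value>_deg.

wrap1=232.21_deg

crossed belt: β = asin((r1+r2)/C) = asin(22/50) = 26.1039°
wrap1 = wrap2 = π + 2β = 232.2078°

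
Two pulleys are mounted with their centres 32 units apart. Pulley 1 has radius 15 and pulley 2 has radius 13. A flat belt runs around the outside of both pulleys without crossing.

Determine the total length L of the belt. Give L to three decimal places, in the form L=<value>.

L=152.090

open belt: β = asin((r2−r1)/C) = asin(-2/32) = -3.5833°
wrap1 = π − 2β = 187.1666°
wrap2 = π + 2β = 172.8334°
tangent length = C·cosβ = 31.9374
L = r1·wrap1 + r2·wrap2 + 2·C·cosβ = 15·3.2667 + 13·3.0165 + 2·31.9374 = 152.0896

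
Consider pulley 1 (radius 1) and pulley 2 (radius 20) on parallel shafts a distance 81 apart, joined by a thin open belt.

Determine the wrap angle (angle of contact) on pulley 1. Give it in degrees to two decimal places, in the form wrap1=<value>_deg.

open belt: β = asin((r2−r1)/C) = asin(19/81) = 13.5662°
wrap1 = π − 2β = 152.8677°
wrap2 = π + 2β = 207.1323°

wrap1=152.87_deg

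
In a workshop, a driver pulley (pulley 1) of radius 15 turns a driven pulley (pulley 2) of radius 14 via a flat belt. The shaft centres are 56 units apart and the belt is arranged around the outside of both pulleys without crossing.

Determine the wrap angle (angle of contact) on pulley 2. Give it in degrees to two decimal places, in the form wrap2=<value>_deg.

open belt: β = asin((r2−r1)/C) = asin(-1/56) = -1.0232°
wrap1 = π − 2β = 182.0464°
wrap2 = π + 2β = 177.9536°

wrap2=177.95_deg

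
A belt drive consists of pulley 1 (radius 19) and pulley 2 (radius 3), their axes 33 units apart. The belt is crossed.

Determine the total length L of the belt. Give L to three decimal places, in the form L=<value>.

crossed belt: β = asin((r1+r2)/C) = asin(22/33) = 41.8103°
wrap1 = wrap2 = π + 2β = 263.6206°
tangent length = C·cosβ = 24.5967
L = (r1+r2)·wrap + 2·C·cosβ = 22·4.6010 + 2·24.5967 = 150.4166

L=150.417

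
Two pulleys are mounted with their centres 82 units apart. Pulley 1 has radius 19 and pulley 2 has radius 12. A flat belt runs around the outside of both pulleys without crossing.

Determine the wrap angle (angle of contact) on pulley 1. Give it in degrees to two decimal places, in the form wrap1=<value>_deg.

open belt: β = asin((r2−r1)/C) = asin(-7/82) = -4.8971°
wrap1 = π − 2β = 189.7941°
wrap2 = π + 2β = 170.2059°

wrap1=189.79_deg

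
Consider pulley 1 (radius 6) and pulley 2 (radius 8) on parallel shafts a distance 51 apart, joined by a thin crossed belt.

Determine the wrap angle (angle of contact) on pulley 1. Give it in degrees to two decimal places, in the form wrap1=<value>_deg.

crossed belt: β = asin((r1+r2)/C) = asin(14/51) = 15.9328°
wrap1 = wrap2 = π + 2β = 211.8656°

wrap1=211.87_deg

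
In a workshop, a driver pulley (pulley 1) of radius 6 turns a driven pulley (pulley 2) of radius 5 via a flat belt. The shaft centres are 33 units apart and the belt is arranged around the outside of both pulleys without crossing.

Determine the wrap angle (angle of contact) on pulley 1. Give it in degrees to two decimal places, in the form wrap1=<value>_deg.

wrap1=183.47_deg

open belt: β = asin((r2−r1)/C) = asin(-1/33) = -1.7365°
wrap1 = π − 2β = 183.4730°
wrap2 = π + 2β = 176.5270°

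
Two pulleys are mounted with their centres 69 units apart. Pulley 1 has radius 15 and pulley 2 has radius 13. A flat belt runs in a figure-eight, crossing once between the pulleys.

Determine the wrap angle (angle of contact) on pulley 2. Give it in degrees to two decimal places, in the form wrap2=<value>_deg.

crossed belt: β = asin((r1+r2)/C) = asin(28/69) = 23.9411°
wrap1 = wrap2 = π + 2β = 227.8822°

wrap2=227.88_deg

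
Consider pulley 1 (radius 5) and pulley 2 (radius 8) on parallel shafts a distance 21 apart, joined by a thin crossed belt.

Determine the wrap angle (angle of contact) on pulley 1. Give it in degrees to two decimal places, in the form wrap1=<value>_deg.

wrap1=256.49_deg

crossed belt: β = asin((r1+r2)/C) = asin(13/21) = 38.2466°
wrap1 = wrap2 = π + 2β = 256.4932°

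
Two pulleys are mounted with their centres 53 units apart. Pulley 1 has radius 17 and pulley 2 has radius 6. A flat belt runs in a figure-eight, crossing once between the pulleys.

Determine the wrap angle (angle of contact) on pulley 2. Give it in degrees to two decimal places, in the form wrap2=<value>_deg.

crossed belt: β = asin((r1+r2)/C) = asin(23/53) = 25.7193°
wrap1 = wrap2 = π + 2β = 231.4386°

wrap2=231.44_deg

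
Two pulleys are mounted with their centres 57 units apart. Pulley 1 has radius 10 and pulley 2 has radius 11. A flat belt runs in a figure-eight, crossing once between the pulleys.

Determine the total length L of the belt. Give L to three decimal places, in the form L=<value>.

crossed belt: β = asin((r1+r2)/C) = asin(21/57) = 21.6183°
wrap1 = wrap2 = π + 2β = 223.2365°
tangent length = C·cosβ = 52.9906
L = (r1+r2)·wrap + 2·C·cosβ = 21·3.8962 + 2·52.9906 = 187.8016

L=187.802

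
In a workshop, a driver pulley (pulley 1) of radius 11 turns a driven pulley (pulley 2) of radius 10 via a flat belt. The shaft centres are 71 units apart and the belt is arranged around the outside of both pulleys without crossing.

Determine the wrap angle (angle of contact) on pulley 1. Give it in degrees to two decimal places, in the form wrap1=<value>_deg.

open belt: β = asin((r2−r1)/C) = asin(-1/71) = -0.8070°
wrap1 = π − 2β = 181.6140°
wrap2 = π + 2β = 178.3860°

wrap1=181.61_deg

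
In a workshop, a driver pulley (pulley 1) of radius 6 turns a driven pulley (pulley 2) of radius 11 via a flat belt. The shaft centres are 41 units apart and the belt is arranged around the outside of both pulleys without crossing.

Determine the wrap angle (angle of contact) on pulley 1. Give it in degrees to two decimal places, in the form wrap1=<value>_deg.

open belt: β = asin((r2−r1)/C) = asin(5/41) = 7.0047°
wrap1 = π − 2β = 165.9905°
wrap2 = π + 2β = 194.0095°

wrap1=165.99_deg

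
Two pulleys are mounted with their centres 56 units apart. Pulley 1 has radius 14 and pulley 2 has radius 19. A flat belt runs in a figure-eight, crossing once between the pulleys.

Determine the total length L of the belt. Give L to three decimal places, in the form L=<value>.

L=235.752

crossed belt: β = asin((r1+r2)/C) = asin(33/56) = 36.1063°
wrap1 = wrap2 = π + 2β = 252.2127°
tangent length = C·cosβ = 45.2438
L = (r1+r2)·wrap + 2·C·cosβ = 33·4.4019 + 2·45.2438 = 235.7516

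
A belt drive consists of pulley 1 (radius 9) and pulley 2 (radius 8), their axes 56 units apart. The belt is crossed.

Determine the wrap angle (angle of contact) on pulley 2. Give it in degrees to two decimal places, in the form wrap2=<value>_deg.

crossed belt: β = asin((r1+r2)/C) = asin(17/56) = 17.6722°
wrap1 = wrap2 = π + 2β = 215.3445°

wrap2=215.34_deg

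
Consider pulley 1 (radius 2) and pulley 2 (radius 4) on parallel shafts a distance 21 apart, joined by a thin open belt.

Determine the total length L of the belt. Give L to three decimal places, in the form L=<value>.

open belt: β = asin((r2−r1)/C) = asin(2/21) = 5.4650°
wrap1 = π − 2β = 169.0700°
wrap2 = π + 2β = 190.9300°
tangent length = C·cosβ = 20.9045
L = r1·wrap1 + r2·wrap2 + 2·C·cosβ = 2·2.9508 + 4·3.3324 + 2·20.9045 = 61.0402

L=61.040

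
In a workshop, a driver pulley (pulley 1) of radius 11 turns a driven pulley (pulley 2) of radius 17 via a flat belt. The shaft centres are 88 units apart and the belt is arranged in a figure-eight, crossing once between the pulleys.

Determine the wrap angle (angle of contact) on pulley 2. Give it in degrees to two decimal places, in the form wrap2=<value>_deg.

crossed belt: β = asin((r1+r2)/C) = asin(28/88) = 18.5530°
wrap1 = wrap2 = π + 2β = 217.1060°

wrap2=217.11_deg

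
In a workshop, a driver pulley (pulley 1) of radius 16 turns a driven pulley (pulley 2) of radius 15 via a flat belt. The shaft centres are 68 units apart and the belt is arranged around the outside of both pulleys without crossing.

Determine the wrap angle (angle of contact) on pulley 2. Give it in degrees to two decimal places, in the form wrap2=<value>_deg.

wrap2=178.31_deg

open belt: β = asin((r2−r1)/C) = asin(-1/68) = -0.8426°
wrap1 = π − 2β = 181.6852°
wrap2 = π + 2β = 178.3148°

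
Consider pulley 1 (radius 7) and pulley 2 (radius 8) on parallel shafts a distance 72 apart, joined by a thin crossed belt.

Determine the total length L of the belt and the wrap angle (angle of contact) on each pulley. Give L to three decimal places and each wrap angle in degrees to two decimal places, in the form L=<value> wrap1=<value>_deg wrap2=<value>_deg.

L=194.260 wrap1=204.05_deg wrap2=204.05_deg

crossed belt: β = asin((r1+r2)/C) = asin(15/72) = 12.0247°
wrap1 = wrap2 = π + 2β = 204.0494°
tangent length = C·cosβ = 70.4202
L = (r1+r2)·wrap + 2·C·cosβ = 15·3.5613 + 2·70.4202 = 194.2603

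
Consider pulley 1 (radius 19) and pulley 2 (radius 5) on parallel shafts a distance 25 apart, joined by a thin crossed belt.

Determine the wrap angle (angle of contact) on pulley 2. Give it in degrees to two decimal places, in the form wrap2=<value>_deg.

crossed belt: β = asin((r1+r2)/C) = asin(24/25) = 73.7398°
wrap1 = wrap2 = π + 2β = 327.4796°

wrap2=327.48_deg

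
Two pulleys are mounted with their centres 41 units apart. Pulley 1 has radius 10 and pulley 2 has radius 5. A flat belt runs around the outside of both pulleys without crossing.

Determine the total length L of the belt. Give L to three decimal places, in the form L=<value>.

L=129.734

open belt: β = asin((r2−r1)/C) = asin(-5/41) = -7.0047°
wrap1 = π − 2β = 194.0095°
wrap2 = π + 2β = 165.9905°
tangent length = C·cosβ = 40.6940
L = r1·wrap1 + r2·wrap2 + 2·C·cosβ = 10·3.3861 + 5·2.8971 + 2·40.6940 = 129.7344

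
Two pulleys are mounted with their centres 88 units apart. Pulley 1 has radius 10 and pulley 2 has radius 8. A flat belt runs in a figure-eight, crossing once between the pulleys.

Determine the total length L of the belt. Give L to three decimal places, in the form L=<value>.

crossed belt: β = asin((r1+r2)/C) = asin(18/88) = 11.8029°
wrap1 = wrap2 = π + 2β = 203.6058°
tangent length = C·cosβ = 86.1394
L = (r1+r2)·wrap + 2·C·cosβ = 18·3.5536 + 2·86.1394 = 236.2435

L=236.243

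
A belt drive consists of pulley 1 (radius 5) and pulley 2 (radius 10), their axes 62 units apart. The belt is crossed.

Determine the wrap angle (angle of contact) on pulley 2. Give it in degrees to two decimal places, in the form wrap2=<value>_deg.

crossed belt: β = asin((r1+r2)/C) = asin(15/62) = 14.0008°
wrap1 = wrap2 = π + 2β = 208.0016°

wrap2=208.00_deg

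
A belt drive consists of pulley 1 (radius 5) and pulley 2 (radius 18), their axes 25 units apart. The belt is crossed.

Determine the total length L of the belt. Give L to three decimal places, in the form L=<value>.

crossed belt: β = asin((r1+r2)/C) = asin(23/25) = 66.9261°
wrap1 = wrap2 = π + 2β = 313.8522°
tangent length = C·cosβ = 9.7980
L = (r1+r2)·wrap + 2·C·cosβ = 23·5.4778 + 2·9.7980 = 145.5843

L=145.584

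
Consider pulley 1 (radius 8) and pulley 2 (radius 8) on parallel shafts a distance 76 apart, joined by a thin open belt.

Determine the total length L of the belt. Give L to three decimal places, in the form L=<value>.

open belt: β = asin((r2−r1)/C) = asin(0/76) = 0.0000°
wrap1 = π − 2β = 180.0000°
wrap2 = π + 2β = 180.0000°
tangent length = C·cosβ = 76.0000
L = r1·wrap1 + r2·wrap2 + 2·C·cosβ = 8·3.1416 + 8·3.1416 + 2·76.0000 = 202.2655

L=202.265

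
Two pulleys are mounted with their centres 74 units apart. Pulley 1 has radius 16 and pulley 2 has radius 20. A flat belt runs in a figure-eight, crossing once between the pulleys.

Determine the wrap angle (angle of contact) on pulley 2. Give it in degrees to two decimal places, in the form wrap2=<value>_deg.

crossed belt: β = asin((r1+r2)/C) = asin(36/74) = 29.1099°
wrap1 = wrap2 = π + 2β = 238.2198°

wrap2=238.22_deg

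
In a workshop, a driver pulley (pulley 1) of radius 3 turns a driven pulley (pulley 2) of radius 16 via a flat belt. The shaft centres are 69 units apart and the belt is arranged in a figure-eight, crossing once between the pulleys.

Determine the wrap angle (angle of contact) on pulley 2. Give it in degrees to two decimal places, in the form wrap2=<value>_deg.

wrap2=211.97_deg

crossed belt: β = asin((r1+r2)/C) = asin(19/69) = 15.9836°
wrap1 = wrap2 = π + 2β = 211.9672°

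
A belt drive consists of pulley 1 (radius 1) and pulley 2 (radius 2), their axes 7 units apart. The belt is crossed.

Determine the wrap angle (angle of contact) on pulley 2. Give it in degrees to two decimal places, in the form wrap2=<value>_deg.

wrap2=230.75_deg

crossed belt: β = asin((r1+r2)/C) = asin(3/7) = 25.3769°
wrap1 = wrap2 = π + 2β = 230.7539°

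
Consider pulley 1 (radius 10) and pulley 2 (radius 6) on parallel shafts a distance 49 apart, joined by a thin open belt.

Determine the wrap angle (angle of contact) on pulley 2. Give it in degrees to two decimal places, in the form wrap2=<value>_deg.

wrap2=170.64_deg

open belt: β = asin((r2−r1)/C) = asin(-4/49) = -4.6824°
wrap1 = π − 2β = 189.3648°
wrap2 = π + 2β = 170.6352°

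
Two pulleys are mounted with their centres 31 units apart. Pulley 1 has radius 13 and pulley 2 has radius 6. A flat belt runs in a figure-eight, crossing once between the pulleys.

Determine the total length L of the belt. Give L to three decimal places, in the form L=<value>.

L=133.750

crossed belt: β = asin((r1+r2)/C) = asin(19/31) = 37.7997°
wrap1 = wrap2 = π + 2β = 255.5994°
tangent length = C·cosβ = 24.4949
L = (r1+r2)·wrap + 2·C·cosβ = 19·4.4611 + 2·24.4949 = 133.7498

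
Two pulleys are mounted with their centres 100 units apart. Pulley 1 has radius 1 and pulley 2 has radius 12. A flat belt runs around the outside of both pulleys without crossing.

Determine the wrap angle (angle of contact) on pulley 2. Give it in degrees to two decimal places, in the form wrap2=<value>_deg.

wrap2=192.63_deg

open belt: β = asin((r2−r1)/C) = asin(11/100) = 6.3153°
wrap1 = π − 2β = 167.3694°
wrap2 = π + 2β = 192.6306°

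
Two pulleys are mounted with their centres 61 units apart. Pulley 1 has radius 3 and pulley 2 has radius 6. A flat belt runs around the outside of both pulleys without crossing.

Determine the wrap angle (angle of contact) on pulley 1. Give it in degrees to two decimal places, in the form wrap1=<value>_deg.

wrap1=174.36_deg

open belt: β = asin((r2−r1)/C) = asin(3/61) = 2.8190°
wrap1 = π − 2β = 174.3621°
wrap2 = π + 2β = 185.6379°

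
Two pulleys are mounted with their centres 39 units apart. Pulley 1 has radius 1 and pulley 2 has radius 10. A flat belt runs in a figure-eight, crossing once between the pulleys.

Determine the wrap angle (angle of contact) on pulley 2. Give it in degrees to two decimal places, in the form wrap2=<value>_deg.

wrap2=212.77_deg

crossed belt: β = asin((r1+r2)/C) = asin(11/39) = 16.3827°
wrap1 = wrap2 = π + 2β = 212.7653°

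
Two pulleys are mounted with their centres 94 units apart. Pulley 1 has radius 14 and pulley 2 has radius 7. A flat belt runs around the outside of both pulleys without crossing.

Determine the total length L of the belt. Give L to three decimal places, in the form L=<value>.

open belt: β = asin((r2−r1)/C) = asin(-7/94) = -4.2707°
wrap1 = π − 2β = 188.5413°
wrap2 = π + 2β = 171.4587°
tangent length = C·cosβ = 93.7390
L = r1·wrap1 + r2·wrap2 + 2·C·cosβ = 14·3.2907 + 7·2.9925 + 2·93.7390 = 254.4950

L=254.495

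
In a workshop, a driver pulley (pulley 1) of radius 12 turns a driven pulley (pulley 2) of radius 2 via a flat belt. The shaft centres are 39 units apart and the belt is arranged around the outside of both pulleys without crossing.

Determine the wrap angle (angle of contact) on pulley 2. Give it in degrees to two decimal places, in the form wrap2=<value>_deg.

open belt: β = asin((r2−r1)/C) = asin(-10/39) = -14.8572°
wrap1 = π − 2β = 209.7143°
wrap2 = π + 2β = 150.2857°

wrap2=150.29_deg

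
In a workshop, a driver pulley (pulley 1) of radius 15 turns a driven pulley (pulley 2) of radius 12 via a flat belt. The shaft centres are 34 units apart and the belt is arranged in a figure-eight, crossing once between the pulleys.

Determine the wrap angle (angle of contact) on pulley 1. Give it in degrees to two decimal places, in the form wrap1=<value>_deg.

wrap1=285.14_deg

crossed belt: β = asin((r1+r2)/C) = asin(27/34) = 52.5720°
wrap1 = wrap2 = π + 2β = 285.1440°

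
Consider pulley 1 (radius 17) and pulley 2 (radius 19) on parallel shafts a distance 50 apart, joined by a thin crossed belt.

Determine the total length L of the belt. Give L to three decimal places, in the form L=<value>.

L=240.369

crossed belt: β = asin((r1+r2)/C) = asin(36/50) = 46.0545°
wrap1 = wrap2 = π + 2β = 272.1090°
tangent length = C·cosβ = 34.6987
L = (r1+r2)·wrap + 2·C·cosβ = 36·4.7492 + 2·34.6987 = 240.3685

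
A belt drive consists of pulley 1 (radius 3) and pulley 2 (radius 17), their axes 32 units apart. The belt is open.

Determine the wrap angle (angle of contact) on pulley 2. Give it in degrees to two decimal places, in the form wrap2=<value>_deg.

open belt: β = asin((r2−r1)/C) = asin(14/32) = 25.9445°
wrap1 = π − 2β = 128.1110°
wrap2 = π + 2β = 231.8890°

wrap2=231.89_deg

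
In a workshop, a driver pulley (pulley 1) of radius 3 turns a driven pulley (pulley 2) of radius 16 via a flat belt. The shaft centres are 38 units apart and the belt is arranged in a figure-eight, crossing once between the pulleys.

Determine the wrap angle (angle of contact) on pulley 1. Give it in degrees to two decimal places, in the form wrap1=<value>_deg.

crossed belt: β = asin((r1+r2)/C) = asin(19/38) = 30.0000°
wrap1 = wrap2 = π + 2β = 240.0000°

wrap1=240.00_deg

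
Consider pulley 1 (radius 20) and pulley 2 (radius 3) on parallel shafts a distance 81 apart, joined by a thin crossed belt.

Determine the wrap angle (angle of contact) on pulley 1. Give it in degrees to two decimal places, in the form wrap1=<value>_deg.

wrap1=212.99_deg

crossed belt: β = asin((r1+r2)/C) = asin(23/81) = 16.4961°
wrap1 = wrap2 = π + 2β = 212.9923°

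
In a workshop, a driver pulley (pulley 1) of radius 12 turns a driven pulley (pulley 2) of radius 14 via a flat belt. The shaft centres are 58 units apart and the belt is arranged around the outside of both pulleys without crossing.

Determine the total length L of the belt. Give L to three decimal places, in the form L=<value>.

open belt: β = asin((r2−r1)/C) = asin(2/58) = 1.9761°
wrap1 = π − 2β = 176.0478°
wrap2 = π + 2β = 183.9522°
tangent length = C·cosβ = 57.9655
L = r1·wrap1 + r2·wrap2 + 2·C·cosβ = 12·3.0726 + 14·3.2106 + 2·57.9655 = 197.7504

L=197.750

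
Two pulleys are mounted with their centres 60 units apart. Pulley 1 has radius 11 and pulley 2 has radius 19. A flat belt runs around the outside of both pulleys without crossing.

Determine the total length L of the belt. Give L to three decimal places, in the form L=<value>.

L=215.316

open belt: β = asin((r2−r1)/C) = asin(8/60) = 7.6623°
wrap1 = π − 2β = 164.6755°
wrap2 = π + 2β = 195.3245°
tangent length = C·cosβ = 59.4643
L = r1·wrap1 + r2·wrap2 + 2·C·cosβ = 11·2.8741 + 19·3.4091 + 2·59.4643 = 215.3160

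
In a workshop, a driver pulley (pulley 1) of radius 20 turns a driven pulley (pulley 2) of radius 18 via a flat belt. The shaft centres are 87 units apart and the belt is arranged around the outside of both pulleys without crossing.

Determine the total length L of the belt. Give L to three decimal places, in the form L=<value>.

L=293.426

open belt: β = asin((r2−r1)/C) = asin(-2/87) = -1.3173°
wrap1 = π − 2β = 182.6345°
wrap2 = π + 2β = 177.3655°
tangent length = C·cosβ = 86.9770
L = r1·wrap1 + r2·wrap2 + 2·C·cosβ = 20·3.1876 + 18·3.0956 + 2·86.9770 = 293.4265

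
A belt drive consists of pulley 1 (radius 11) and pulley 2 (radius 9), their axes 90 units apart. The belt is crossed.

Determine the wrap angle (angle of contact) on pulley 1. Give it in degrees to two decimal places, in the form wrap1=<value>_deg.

wrap1=205.68_deg

crossed belt: β = asin((r1+r2)/C) = asin(20/90) = 12.8396°
wrap1 = wrap2 = π + 2β = 205.6792°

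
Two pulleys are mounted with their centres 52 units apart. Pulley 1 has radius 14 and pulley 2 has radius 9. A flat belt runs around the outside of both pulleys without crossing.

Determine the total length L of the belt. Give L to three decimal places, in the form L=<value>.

open belt: β = asin((r2−r1)/C) = asin(-5/52) = -5.5177°
wrap1 = π − 2β = 191.0355°
wrap2 = π + 2β = 168.9645°
tangent length = C·cosβ = 51.7591
L = r1·wrap1 + r2·wrap2 + 2·C·cosβ = 14·3.3342 + 9·2.9490 + 2·51.7591 = 176.7378

L=176.738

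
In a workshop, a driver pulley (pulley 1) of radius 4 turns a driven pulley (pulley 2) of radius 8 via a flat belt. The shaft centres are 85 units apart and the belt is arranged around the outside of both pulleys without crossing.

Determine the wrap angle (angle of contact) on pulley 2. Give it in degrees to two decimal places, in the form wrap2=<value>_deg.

open belt: β = asin((r2−r1)/C) = asin(4/85) = 2.6973°
wrap1 = π − 2β = 174.6055°
wrap2 = π + 2β = 185.3945°

wrap2=185.39_deg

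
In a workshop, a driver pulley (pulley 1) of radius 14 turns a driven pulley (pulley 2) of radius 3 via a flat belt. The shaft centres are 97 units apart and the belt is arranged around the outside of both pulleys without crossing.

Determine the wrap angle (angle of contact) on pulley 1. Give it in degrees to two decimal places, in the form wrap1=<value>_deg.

open belt: β = asin((r2−r1)/C) = asin(-11/97) = -6.5115°
wrap1 = π − 2β = 193.0229°
wrap2 = π + 2β = 166.9771°

wrap1=193.02_deg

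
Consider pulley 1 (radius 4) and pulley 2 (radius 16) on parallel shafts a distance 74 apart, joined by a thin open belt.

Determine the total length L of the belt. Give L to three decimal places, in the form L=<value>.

open belt: β = asin((r2−r1)/C) = asin(12/74) = 9.3324°
wrap1 = π − 2β = 161.3352°
wrap2 = π + 2β = 198.6648°
tangent length = C·cosβ = 73.0205
L = r1·wrap1 + r2·wrap2 + 2·C·cosβ = 4·2.8158 + 16·3.4674 + 2·73.0205 = 212.7821

L=212.782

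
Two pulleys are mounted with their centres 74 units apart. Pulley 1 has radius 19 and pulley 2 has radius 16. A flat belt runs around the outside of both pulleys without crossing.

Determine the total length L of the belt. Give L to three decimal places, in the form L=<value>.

L=258.077

open belt: β = asin((r2−r1)/C) = asin(-3/74) = -2.3234°
wrap1 = π − 2β = 184.6469°
wrap2 = π + 2β = 175.3531°
tangent length = C·cosβ = 73.9392
L = r1·wrap1 + r2·wrap2 + 2·C·cosβ = 19·3.2227 + 16·3.0605 + 2·73.9392 = 258.0774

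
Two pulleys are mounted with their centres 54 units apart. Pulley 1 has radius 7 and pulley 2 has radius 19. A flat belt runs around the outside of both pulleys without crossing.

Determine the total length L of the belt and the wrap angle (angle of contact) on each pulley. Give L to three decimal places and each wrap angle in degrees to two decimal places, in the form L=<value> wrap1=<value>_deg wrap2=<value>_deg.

open belt: β = asin((r2−r1)/C) = asin(12/54) = 12.8396°
wrap1 = π − 2β = 154.3208°
wrap2 = π + 2β = 205.6792°
tangent length = C·cosβ = 52.6498
L = r1·wrap1 + r2·wrap2 + 2·C·cosβ = 7·2.6934 + 19·3.5898 + 2·52.6498 = 192.3592

L=192.359 wrap1=154.32_deg wrap2=205.68_deg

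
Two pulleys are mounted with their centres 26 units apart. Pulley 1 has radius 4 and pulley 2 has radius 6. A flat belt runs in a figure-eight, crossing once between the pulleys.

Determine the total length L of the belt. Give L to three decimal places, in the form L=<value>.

L=87.312

crossed belt: β = asin((r1+r2)/C) = asin(10/26) = 22.6199°
wrap1 = wrap2 = π + 2β = 225.2397°
tangent length = C·cosβ = 24.0000
L = (r1+r2)·wrap + 2·C·cosβ = 10·3.9312 + 2·24.0000 = 87.3117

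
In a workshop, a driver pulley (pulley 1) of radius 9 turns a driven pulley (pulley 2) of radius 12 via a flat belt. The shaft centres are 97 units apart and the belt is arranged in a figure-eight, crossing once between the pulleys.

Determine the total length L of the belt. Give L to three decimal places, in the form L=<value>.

crossed belt: β = asin((r1+r2)/C) = asin(21/97) = 12.5032°
wrap1 = wrap2 = π + 2β = 205.0065°
tangent length = C·cosβ = 94.6995
L = (r1+r2)·wrap + 2·C·cosβ = 21·3.5780 + 2·94.6995 = 264.5378

L=264.538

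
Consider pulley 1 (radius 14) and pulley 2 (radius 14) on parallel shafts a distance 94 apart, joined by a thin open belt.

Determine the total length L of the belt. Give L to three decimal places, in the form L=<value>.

L=275.965

open belt: β = asin((r2−r1)/C) = asin(0/94) = 0.0000°
wrap1 = π − 2β = 180.0000°
wrap2 = π + 2β = 180.0000°
tangent length = C·cosβ = 94.0000
L = r1·wrap1 + r2·wrap2 + 2·C·cosβ = 14·3.1416 + 14·3.1416 + 2·94.0000 = 275.9646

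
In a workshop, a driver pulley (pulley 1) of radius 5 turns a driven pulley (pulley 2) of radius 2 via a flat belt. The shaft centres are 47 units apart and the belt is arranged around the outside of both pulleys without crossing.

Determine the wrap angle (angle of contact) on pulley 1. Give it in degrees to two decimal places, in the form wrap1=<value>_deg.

wrap1=187.32_deg

open belt: β = asin((r2−r1)/C) = asin(-3/47) = -3.6597°
wrap1 = π − 2β = 187.3193°
wrap2 = π + 2β = 172.6807°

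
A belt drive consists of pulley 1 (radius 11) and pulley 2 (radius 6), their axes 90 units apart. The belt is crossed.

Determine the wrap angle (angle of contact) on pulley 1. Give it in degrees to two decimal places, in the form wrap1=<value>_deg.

crossed belt: β = asin((r1+r2)/C) = asin(17/90) = 10.8879°
wrap1 = wrap2 = π + 2β = 201.7759°

wrap1=201.78_deg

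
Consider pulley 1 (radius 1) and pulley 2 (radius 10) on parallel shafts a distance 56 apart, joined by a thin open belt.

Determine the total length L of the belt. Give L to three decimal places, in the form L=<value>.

L=148.007

open belt: β = asin((r2−r1)/C) = asin(9/56) = 9.2484°
wrap1 = π − 2β = 161.5033°
wrap2 = π + 2β = 198.4967°
tangent length = C·cosβ = 55.2721
L = r1·wrap1 + r2·wrap2 + 2·C·cosβ = 1·2.8188 + 10·3.4644 + 2·55.2721 = 148.0071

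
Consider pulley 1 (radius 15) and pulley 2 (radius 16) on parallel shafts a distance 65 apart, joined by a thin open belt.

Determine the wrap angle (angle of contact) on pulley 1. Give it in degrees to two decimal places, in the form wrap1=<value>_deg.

wrap1=178.24_deg

open belt: β = asin((r2−r1)/C) = asin(1/65) = 0.8815°
wrap1 = π − 2β = 178.2370°
wrap2 = π + 2β = 181.7630°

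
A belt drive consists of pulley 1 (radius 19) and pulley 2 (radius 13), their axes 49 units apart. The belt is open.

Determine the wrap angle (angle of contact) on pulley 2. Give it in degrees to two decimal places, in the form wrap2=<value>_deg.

open belt: β = asin((r2−r1)/C) = asin(-6/49) = -7.0335°
wrap1 = π − 2β = 194.0669°
wrap2 = π + 2β = 165.9331°

wrap2=165.93_deg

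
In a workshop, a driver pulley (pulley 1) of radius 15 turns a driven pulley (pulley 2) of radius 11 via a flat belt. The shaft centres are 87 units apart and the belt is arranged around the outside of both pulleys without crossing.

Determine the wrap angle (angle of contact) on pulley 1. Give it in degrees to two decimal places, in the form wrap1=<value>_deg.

open belt: β = asin((r2−r1)/C) = asin(-4/87) = -2.6352°
wrap1 = π − 2β = 185.2704°
wrap2 = π + 2β = 174.7296°

wrap1=185.27_deg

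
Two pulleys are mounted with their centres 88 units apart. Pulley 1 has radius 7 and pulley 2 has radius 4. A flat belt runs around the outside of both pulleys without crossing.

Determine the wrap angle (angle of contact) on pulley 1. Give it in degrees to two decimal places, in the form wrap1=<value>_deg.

open belt: β = asin((r2−r1)/C) = asin(-3/88) = -1.9536°
wrap1 = π − 2β = 183.9073°
wrap2 = π + 2β = 176.0927°

wrap1=183.91_deg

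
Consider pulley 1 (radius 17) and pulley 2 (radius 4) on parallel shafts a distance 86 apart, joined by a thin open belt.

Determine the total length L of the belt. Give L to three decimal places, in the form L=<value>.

L=239.942

open belt: β = asin((r2−r1)/C) = asin(-13/86) = -8.6943°
wrap1 = π − 2β = 197.3886°
wrap2 = π + 2β = 162.6114°
tangent length = C·cosβ = 85.0118
L = r1·wrap1 + r2·wrap2 + 2·C·cosβ = 17·3.4451 + 4·2.8381 + 2·85.0118 = 239.9423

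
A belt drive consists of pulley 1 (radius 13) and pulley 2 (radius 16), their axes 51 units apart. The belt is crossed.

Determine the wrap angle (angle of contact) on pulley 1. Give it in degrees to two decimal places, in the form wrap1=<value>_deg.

wrap1=249.31_deg

crossed belt: β = asin((r1+r2)/C) = asin(29/51) = 34.6546°
wrap1 = wrap2 = π + 2β = 249.3091°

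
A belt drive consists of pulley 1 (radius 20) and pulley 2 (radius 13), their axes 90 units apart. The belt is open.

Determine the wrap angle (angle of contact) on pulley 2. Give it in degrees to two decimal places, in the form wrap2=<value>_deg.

wrap2=171.08_deg

open belt: β = asin((r2−r1)/C) = asin(-7/90) = -4.4608°
wrap1 = π − 2β = 188.9217°
wrap2 = π + 2β = 171.0783°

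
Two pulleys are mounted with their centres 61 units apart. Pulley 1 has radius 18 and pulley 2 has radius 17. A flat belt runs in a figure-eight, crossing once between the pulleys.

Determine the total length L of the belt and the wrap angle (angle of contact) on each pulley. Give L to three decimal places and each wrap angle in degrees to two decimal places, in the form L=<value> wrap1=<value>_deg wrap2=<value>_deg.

crossed belt: β = asin((r1+r2)/C) = asin(35/61) = 35.0136°
wrap1 = wrap2 = π + 2β = 250.0271°
tangent length = C·cosβ = 49.9600
L = (r1+r2)·wrap + 2·C·cosβ = 35·4.3638 + 2·49.9600 = 252.6529

L=252.653 wrap1=250.03_deg wrap2=250.03_deg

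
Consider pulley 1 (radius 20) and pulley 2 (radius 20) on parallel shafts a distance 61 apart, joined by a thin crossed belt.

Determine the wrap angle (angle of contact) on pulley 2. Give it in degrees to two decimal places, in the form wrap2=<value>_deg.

crossed belt: β = asin((r1+r2)/C) = asin(40/61) = 40.9756°
wrap1 = wrap2 = π + 2β = 261.9512°

wrap2=261.95_deg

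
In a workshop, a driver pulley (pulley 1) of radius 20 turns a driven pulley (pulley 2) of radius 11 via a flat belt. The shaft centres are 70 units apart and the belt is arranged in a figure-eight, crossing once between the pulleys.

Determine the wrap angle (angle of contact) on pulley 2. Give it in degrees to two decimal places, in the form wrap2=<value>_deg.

wrap2=232.57_deg

crossed belt: β = asin((r1+r2)/C) = asin(31/70) = 26.2863°
wrap1 = wrap2 = π + 2β = 232.5726°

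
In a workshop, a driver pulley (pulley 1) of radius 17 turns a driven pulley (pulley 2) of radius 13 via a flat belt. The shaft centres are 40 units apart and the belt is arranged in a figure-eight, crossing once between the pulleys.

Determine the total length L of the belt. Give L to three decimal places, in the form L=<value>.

crossed belt: β = asin((r1+r2)/C) = asin(30/40) = 48.5904°
wrap1 = wrap2 = π + 2β = 277.1808°
tangent length = C·cosβ = 26.4575
L = (r1+r2)·wrap + 2·C·cosβ = 30·4.8377 + 2·26.4575 = 198.0465

L=198.047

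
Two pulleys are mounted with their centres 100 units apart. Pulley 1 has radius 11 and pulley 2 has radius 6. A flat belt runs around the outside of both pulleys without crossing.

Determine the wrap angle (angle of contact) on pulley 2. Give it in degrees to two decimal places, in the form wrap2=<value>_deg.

wrap2=174.27_deg

open belt: β = asin((r2−r1)/C) = asin(-5/100) = -2.8660°
wrap1 = π − 2β = 185.7320°
wrap2 = π + 2β = 174.2680°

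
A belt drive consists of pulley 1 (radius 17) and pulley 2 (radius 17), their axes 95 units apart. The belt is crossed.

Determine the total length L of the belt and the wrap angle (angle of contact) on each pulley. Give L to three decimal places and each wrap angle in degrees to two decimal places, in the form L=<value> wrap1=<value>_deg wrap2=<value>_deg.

crossed belt: β = asin((r1+r2)/C) = asin(34/95) = 20.9710°
wrap1 = wrap2 = π + 2β = 221.9419°
tangent length = C·cosβ = 88.7074
L = (r1+r2)·wrap + 2·C·cosβ = 34·3.8736 + 2·88.7074 = 309.1178

L=309.118 wrap1=221.94_deg wrap2=221.94_deg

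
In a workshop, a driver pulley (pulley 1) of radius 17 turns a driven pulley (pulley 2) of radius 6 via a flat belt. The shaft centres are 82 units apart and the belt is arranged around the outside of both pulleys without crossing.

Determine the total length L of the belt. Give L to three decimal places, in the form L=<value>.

L=237.734

open belt: β = asin((r2−r1)/C) = asin(-11/82) = -7.7093°
wrap1 = π − 2β = 195.4185°
wrap2 = π + 2β = 164.5815°
tangent length = C·cosβ = 81.2588
L = r1·wrap1 + r2·wrap2 + 2·C·cosβ = 17·3.4107 + 6·2.8725 + 2·81.2588 = 237.7345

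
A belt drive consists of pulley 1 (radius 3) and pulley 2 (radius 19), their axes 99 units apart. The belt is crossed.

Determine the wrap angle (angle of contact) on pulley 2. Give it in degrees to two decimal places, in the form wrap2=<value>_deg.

wrap2=205.68_deg

crossed belt: β = asin((r1+r2)/C) = asin(22/99) = 12.8396°
wrap1 = wrap2 = π + 2β = 205.6792°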